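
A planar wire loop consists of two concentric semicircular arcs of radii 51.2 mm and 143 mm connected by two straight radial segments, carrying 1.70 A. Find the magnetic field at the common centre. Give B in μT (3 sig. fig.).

B ≈ 6.70 μT

The radial connectors point toward the centre, so dl × r̂ = 0 and they contribute nothing.
Each semicircle gives μ₀I/(4R): inner arc 1.04×10⁻⁵ T, outer arc 3.73×10⁻⁶ T.
The two arcs carry current in opposite angular senses, so their fields oppose: B = |1.04×10⁻⁵ − 3.73×10⁻⁶| = 6.70×10⁻⁶ T.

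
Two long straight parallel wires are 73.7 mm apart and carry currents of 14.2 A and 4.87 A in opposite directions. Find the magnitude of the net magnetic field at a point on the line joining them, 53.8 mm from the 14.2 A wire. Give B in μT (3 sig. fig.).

B ≈ 102 μT

Each long wire gives B = μ₀I/(2πd). Distances are d₁ = 0.0538 m and d₂ = 0.0199 m.
B₁ = 5.28×10⁻⁵ T, B₂ = 4.89×10⁻⁵ T.
Between antiparallel currents both contributions point the same way, so they add. B = B₁ + B₂ = 5.28×10⁻⁵ + 4.89×10⁻⁵ = 1.02×10⁻⁴ T.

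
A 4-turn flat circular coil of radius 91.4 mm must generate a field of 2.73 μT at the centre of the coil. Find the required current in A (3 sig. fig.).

I ≈ 0.0993 A

For an N-turn coil, B = Nμ₀I/(2R) with R = 0.0914 m, so I = 2RB/(Nμ₀) = 2 × 0.0914 × 2.73×10⁻⁶ / (4 × 4π×10⁻⁷) = 9.93×10⁻² A.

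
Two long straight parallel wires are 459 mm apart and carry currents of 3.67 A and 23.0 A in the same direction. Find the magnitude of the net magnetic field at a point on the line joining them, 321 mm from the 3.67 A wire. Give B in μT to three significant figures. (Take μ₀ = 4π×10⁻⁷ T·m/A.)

Each long wire gives B = μ₀I/(2πd). Distances are d₁ = 0.321 m and d₂ = 0.138 m.
B₁ = 2.29×10⁻⁶ T, B₂ = 3.33×10⁻⁵ T.
Between parallel currents the two contributions point in opposite directions, so they subtract. B = |B₁ − B₂| = |2.29×10⁻⁶ − 3.33×10⁻⁵| = 3.10×10⁻⁵ T.

B ≈ 31.0 μT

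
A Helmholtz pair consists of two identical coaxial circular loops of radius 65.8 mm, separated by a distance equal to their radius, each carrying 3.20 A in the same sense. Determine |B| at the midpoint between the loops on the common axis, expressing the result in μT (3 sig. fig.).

B ≈ 43.7 μT

Each loop contributes B = μ₀IR²/[2(R²+z²)^(3/2)] on the axis, with z measured from that loop.
Loop 1 (z = 0.0329 m): B₁ = 2.19×10⁻⁵ T. Loop 2 (z = 0.0329 m): B₂ = 2.19×10⁻⁵ T.
The fields add: B = B₁ + B₂ = 4.37×10⁻⁵ T.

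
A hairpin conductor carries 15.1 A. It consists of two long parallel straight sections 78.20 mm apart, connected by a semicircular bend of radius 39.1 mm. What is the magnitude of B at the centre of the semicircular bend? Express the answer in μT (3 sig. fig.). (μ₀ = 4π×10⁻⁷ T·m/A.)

The semicircular arc contributes B_arc = μ₀I·π/(4πR) = μ₀I/(4R) = 1.21×10⁻⁴ T.
Each semi-infinite lead is at perpendicular distance R = 0.0391 m from the centre, with the perpendicular foot at its near end, so it contributes μ₀I/(4πR); both point the same way, together 7.72×10⁻⁵ T.
Arc and leads all point the same direction: B = 1.21×10⁻⁴ + 7.72×10⁻⁵ = 1.99×10⁻⁴ T.

B ≈ 199 μT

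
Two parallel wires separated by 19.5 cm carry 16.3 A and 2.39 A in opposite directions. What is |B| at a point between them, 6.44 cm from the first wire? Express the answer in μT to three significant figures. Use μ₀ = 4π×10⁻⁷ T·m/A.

Each long wire gives B = μ₀I/(2πd). Distances are d₁ = 0.0644 m and d₂ = 0.1306 m.
B₁ = 5.06×10⁻⁵ T, B₂ = 3.66×10⁻⁶ T.
Between antiparallel currents both contributions point the same way, so they add. B = B₁ + B₂ = 5.06×10⁻⁵ + 3.66×10⁻⁶ = 5.43×10⁻⁵ T.

B ≈ 54.3 μT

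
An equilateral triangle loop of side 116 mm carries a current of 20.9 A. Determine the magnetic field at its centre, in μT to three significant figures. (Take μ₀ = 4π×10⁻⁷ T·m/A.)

B ≈ 324 μT

Each side is a finite straight segment at perpendicular distance d = a/(2 tan(π/3)) = 0.03349 m from the centre, with end-angles ±π/3.
One side contributes B₁ = (μ₀I/4πd)·2 sin(π/3) = 1.08×10⁻⁴ T.
All 3 sides add in the same direction: B = 3 × 1.08×10⁻⁴ = 3.24×10⁻⁴ T.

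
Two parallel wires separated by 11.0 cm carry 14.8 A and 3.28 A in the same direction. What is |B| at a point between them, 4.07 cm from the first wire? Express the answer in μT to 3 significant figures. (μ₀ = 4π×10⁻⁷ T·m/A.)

Each long wire gives B = μ₀I/(2πd). Distances are d₁ = 0.0407 m and d₂ = 0.0693 m.
B₁ = 7.27×10⁻⁵ T, B₂ = 9.47×10⁻⁶ T.
Between parallel currents the two contributions point in opposite directions, so they subtract. B = |B₁ − B₂| = |7.27×10⁻⁵ − 9.47×10⁻⁶| = 6.33×10⁻⁵ T.

B ≈ 63.3 μT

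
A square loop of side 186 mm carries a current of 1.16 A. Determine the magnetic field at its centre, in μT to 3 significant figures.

Each side is a finite straight segment at perpendicular distance d = a/(2 tan(π/4)) = 0.093 m from the centre, with end-angles ±π/4.
One side contributes B₁ = (μ₀I/4πd)·2 sin(π/4) = 1.76×10⁻⁶ T.
All 4 sides add in the same direction: B = 4 × 1.76×10⁻⁶ = 7.06×10⁻⁶ T.

B ≈ 7.06 μT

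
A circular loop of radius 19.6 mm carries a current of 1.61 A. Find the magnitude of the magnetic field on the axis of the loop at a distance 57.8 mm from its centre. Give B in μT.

B ≈ 1.71 μT

On the axis of a circular loop, B = μ₀IR² / [2(R²+z²)^(3/2)].
R² + z² = (0.0196)² + (0.0578)² = 0.003725 m², and (R²+z²)^(3/2) = 2.27×10⁻⁴ m³.
B = (4π×10⁻⁷ × 1.61 × 0.0003842) / (2 × 2.27×10⁻⁴) = 1.71×10⁻⁶ T.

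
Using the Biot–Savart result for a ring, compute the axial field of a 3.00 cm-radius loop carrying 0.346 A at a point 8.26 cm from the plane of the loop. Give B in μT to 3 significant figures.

B ≈ 0.288 μT

On the axis of a circular loop, B = μ₀IR² / [2(R²+z²)^(3/2)].
R² + z² = (0.03)² + (0.0826)² = 0.007723 m², and (R²+z²)^(3/2) = 6.79×10⁻⁴ m³.
B = (4π×10⁻⁷ × 0.346 × 0.0009) / (2 × 6.79×10⁻⁴) = 2.88×10⁻⁷ T.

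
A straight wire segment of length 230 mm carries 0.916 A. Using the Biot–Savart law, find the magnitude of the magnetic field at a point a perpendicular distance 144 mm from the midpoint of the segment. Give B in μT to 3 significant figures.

B ≈ 0.794 μT

For a finite straight segment, B = (μ₀I/4πd)(sinθ₁ + sinθ₂), where θ₁, θ₂ are the angles from the perpendicular to each end.
The perpendicular from the point meets the wire at its midpoint, so each end is L/2 = 0.115 m away along the wire.
sinθ₁ = 0.115/√(0.115²+0.144²) = 0.6240; sinθ₂ = 0.115/√(0.115²+0.144²) = 0.6240.
B = (4π×10⁻⁷ × 0.916) / (4π × 0.144) × (0.6240 + 0.6240) = 7.94×10⁻⁷ T.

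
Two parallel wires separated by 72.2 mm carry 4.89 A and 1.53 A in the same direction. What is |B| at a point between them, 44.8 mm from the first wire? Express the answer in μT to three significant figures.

B ≈ 10.7 μT

Each long wire gives B = μ₀I/(2πd). Distances are d₁ = 0.0448 m and d₂ = 0.0274 m.
B₁ = 2.18×10⁻⁵ T, B₂ = 1.12×10⁻⁵ T.
Between parallel currents the two contributions point in opposite directions, so they subtract. B = |B₁ − B₂| = |2.18×10⁻⁵ − 1.12×10⁻⁵| = 1.07×10⁻⁵ T.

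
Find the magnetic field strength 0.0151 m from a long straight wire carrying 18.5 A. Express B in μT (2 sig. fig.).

For an infinitely long straight wire, B = μ₀I/(2πd).
B = (4π×10⁻⁷ × 18.5) / (2π × 0.0151) = 2.45×10⁻⁴ T.

B ≈ 250 μT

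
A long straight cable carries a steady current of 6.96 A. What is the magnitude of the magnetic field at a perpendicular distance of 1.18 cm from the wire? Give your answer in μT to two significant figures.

B ≈ 120 μT

For an infinitely long straight wire, B = μ₀I/(2πd).
B = (4π×10⁻⁷ × 6.96) / (2π × 0.0118) = 1.18×10⁻⁴ T.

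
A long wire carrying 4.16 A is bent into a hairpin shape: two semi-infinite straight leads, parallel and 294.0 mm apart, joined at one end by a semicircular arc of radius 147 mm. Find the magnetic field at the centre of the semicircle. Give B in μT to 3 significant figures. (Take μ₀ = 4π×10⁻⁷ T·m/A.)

The semicircular arc contributes B_arc = μ₀I·π/(4πR) = μ₀I/(4R) = 8.89×10⁻⁶ T.
Each semi-infinite lead is at perpendicular distance R = 0.147 m from the centre, with the perpendicular foot at its near end, so it contributes μ₀I/(4πR); both point the same way, together 5.66×10⁻⁶ T.
Arc and leads all point the same direction: B = 8.89×10⁻⁶ + 5.66×10⁻⁶ = 1.46×10⁻⁵ T.

B ≈ 14.6 μT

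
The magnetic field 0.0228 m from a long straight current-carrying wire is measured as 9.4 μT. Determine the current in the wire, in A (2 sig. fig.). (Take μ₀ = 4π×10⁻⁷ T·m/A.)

For a long straight wire B = μ₀I/(2πd), so I = 2πdB/μ₀.
I = 2π × 0.0228 × 9.40×10⁻⁶ / (4π×10⁻⁷) = 1.07 A.

I ≈ 1.1 A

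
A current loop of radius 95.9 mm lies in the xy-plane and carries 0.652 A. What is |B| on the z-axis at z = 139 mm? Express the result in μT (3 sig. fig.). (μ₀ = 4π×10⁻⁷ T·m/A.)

On the axis of a circular loop, B = μ₀IR² / [2(R²+z²)^(3/2)].
R² + z² = (0.0959)² + (0.139)² = 0.02852 m², and (R²+z²)^(3/2) = 4.82×10⁻³ m³.
B = (4π×10⁻⁷ × 0.652 × 0.009197) / (2 × 4.82×10⁻³) = 7.82×10⁻⁷ T.

B ≈ 0.782 μT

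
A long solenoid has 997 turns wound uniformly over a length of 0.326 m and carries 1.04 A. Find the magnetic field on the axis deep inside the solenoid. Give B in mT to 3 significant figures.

B ≈ 4.00 mT

Inside a long solenoid, B = μ₀nI with n = 3058 turns/m.
B = 4π×10⁻⁷ × 3058 × 1.04 = 4.00×10⁻³ T.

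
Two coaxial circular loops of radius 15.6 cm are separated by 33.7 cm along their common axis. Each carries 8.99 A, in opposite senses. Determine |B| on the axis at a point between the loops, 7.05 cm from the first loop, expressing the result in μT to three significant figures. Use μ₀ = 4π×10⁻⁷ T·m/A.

Each loop contributes B = μ₀IR²/[2(R²+z²)^(3/2)] on the axis, with z measured from that loop.
Loop 1 (z = 0.0705 m): B₁ = 2.74×10⁻⁵ T. Loop 2 (z = 0.2665 m): B₂ = 4.67×10⁻⁶ T.
The fields oppose: B = |B₁ − B₂| = 2.27×10⁻⁵ T.

B ≈ 22.7 μT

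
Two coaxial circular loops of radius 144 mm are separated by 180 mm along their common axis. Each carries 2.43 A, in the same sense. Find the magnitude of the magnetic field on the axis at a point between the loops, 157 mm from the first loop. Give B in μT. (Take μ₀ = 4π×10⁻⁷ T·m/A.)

Each loop contributes B = μ₀IR²/[2(R²+z²)^(3/2)] on the axis, with z measured from that loop.
Loop 1 (z = 0.157 m): B₁ = 3.27×10⁻⁶ T. Loop 2 (z = 0.023 m): B₂ = 1.02×10⁻⁵ T.
The fields add: B = B₁ + B₂ = 1.35×10⁻⁵ T.

B ≈ 13.5 μT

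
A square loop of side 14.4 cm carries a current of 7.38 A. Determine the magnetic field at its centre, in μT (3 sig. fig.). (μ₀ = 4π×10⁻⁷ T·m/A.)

Each side is a finite straight segment at perpendicular distance d = a/(2 tan(π/4)) = 0.072 m from the centre, with end-angles ±π/4.
One side contributes B₁ = (μ₀I/4πd)·2 sin(π/4) = 1.45×10⁻⁵ T.
All 4 sides add in the same direction: B = 4 × 1.45×10⁻⁵ = 5.80×10⁻⁵ T.

B ≈ 58.0 μT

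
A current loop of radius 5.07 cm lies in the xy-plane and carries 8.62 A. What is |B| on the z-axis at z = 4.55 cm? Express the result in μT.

B ≈ 44.0 μT

On the axis of a circular loop, B = μ₀IR² / [2(R²+z²)^(3/2)].
R² + z² = (0.0507)² + (0.0455)² = 0.004641 m², and (R²+z²)^(3/2) = 3.16×10⁻⁴ m³.
B = (4π×10⁻⁷ × 8.62 × 0.00257) / (2 × 3.16×10⁻⁴) = 4.40×10⁻⁵ T.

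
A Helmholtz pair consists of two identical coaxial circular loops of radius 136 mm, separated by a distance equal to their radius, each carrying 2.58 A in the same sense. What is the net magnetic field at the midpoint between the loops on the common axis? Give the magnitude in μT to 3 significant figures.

B ≈ 17.1 μT

Each loop contributes B = μ₀IR²/[2(R²+z²)^(3/2)] on the axis, with z measured from that loop.
Loop 1 (z = 0.068 m): B₁ = 8.53×10⁻⁶ T. Loop 2 (z = 0.068 m): B₂ = 8.53×10⁻⁶ T.
The fields add: B = B₁ + B₂ = 1.71×10⁻⁵ T.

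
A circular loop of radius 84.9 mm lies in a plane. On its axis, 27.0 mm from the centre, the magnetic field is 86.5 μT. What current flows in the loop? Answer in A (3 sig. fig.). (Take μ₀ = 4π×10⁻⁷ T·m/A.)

I ≈ 13.5 A

On the axis of a loop, B = μ₀IR²/[2(R²+z²)^(3/2)], so I = 2B(R²+z²)^(3/2)/(μ₀R²).
R² + z² = 0.007208 + 0.000729 = 0.007937 m²; raised to 3/2 gives 7.07×10⁻⁴ m³.
I = 2 × 8.65×10⁻⁵ × 7.07×10⁻⁴ / (1.26×10⁻⁶ × 0.007208) = 13.5 A.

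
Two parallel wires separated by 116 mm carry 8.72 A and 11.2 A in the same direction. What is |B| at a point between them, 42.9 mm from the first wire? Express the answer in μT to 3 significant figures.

Each long wire gives B = μ₀I/(2πd). Distances are d₁ = 0.0429 m and d₂ = 0.0731 m.
B₁ = 4.07×10⁻⁵ T, B₂ = 3.06×10⁻⁵ T.
Between parallel currents the two contributions point in opposite directions, so they subtract. B = |B₁ − B₂| = |4.07×10⁻⁵ − 3.06×10⁻⁵| = 1.00×10⁻⁵ T.

B ≈ 10.0 μT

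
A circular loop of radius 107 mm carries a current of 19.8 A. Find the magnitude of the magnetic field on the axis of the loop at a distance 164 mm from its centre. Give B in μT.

On the axis of a circular loop, B = μ₀IR² / [2(R²+z²)^(3/2)].
R² + z² = (0.107)² + (0.164)² = 0.03835 m², and (R²+z²)^(3/2) = 7.51×10⁻³ m³.
B = (4π×10⁻⁷ × 19.8 × 0.01145) / (2 × 7.51×10⁻³) = 1.90×10⁻⁵ T.

B ≈ 19.0 μT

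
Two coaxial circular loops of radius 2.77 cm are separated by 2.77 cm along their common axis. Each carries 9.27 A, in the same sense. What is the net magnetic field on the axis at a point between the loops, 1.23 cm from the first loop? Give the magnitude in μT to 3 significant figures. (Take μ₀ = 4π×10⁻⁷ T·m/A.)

B ≈ 301 μT

Each loop contributes B = μ₀IR²/[2(R²+z²)^(3/2)] on the axis, with z measured from that loop.
Loop 1 (z = 0.0123 m): B₁ = 1.61×10⁻⁴ T. Loop 2 (z = 0.0154 m): B₂ = 1.40×10⁻⁴ T.
The fields add: B = B₁ + B₂ = 3.01×10⁻⁴ T.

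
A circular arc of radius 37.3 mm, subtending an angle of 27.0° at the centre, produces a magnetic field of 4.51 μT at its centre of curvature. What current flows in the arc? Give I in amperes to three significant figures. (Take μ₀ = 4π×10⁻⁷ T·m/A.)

For a circular arc, B = μ₀Iφ/(4πR) with φ in radians; here φ = 0.4712 rad.
So I = 4πRB/(μ₀φ) = 4π × 0.0373 × 4.51×10⁻⁶ / (4π×10⁻⁷ × 0.4712) = 3.57 A.

I ≈ 3.57 A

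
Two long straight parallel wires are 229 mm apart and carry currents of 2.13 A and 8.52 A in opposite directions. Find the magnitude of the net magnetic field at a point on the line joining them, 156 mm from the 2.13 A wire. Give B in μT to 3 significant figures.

Each long wire gives B = μ₀I/(2πd). Distances are d₁ = 0.156 m and d₂ = 0.073 m.
B₁ = 2.73×10⁻⁶ T, B₂ = 2.33×10⁻⁵ T.
Between antiparallel currents both contributions point the same way, so they add. B = B₁ + B₂ = 2.73×10⁻⁶ + 2.33×10⁻⁵ = 2.61×10⁻⁵ T.

B ≈ 26.1 μT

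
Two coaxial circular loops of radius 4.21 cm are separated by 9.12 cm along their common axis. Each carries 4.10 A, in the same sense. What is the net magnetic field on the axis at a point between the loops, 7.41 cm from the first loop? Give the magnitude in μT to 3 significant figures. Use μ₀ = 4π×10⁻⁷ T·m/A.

Each loop contributes B = μ₀IR²/[2(R²+z²)^(3/2)] on the axis, with z measured from that loop.
Loop 1 (z = 0.0741 m): B₁ = 7.38×10⁻⁶ T. Loop 2 (z = 0.0171 m): B₂ = 4.87×10⁻⁵ T.
The fields add: B = B₁ + B₂ = 5.60×10⁻⁵ T.

B ≈ 56.0 μT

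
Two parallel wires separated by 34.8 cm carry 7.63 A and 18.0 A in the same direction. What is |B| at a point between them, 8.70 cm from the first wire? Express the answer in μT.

B ≈ 3.75 μT

Each long wire gives B = μ₀I/(2πd). Distances are d₁ = 0.087 m and d₂ = 0.261 m.
B₁ = 1.75×10⁻⁵ T, B₂ = 1.38×10⁻⁵ T.
Between parallel currents the two contributions point in opposite directions, so they subtract. B = |B₁ − B₂| = |1.75×10⁻⁵ − 1.38×10⁻⁵| = 3.75×10⁻⁶ T.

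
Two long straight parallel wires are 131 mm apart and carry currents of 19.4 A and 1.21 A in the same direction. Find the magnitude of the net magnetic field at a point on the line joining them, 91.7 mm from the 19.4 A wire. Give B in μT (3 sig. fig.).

Each long wire gives B = μ₀I/(2πd). Distances are d₁ = 0.0917 m and d₂ = 0.0393 m.
B₁ = 4.23×10⁻⁵ T, B₂ = 6.16×10⁻⁶ T.
Between parallel currents the two contributions point in opposite directions, so they subtract. B = |B₁ − B₂| = |4.23×10⁻⁵ − 6.16×10⁻⁶| = 3.62×10⁻⁵ T.

B ≈ 36.2 μT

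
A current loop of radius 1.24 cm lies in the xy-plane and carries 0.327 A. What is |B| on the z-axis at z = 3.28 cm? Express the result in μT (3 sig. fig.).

B ≈ 0.733 μT

On the axis of a circular loop, B = μ₀IR² / [2(R²+z²)^(3/2)].
R² + z² = (0.0124)² + (0.0328)² = 0.00123 m², and (R²+z²)^(3/2) = 4.31×10⁻⁵ m³.
B = (4π×10⁻⁷ × 0.327 × 0.0001538) / (2 × 4.31×10⁻⁵) = 7.33×10⁻⁷ T.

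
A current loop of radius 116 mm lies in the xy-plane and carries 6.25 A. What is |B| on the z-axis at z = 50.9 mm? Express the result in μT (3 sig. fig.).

B ≈ 26.0 μT

On the axis of a circular loop, B = μ₀IR² / [2(R²+z²)^(3/2)].
R² + z² = (0.116)² + (0.0509)² = 0.01605 m², and (R²+z²)^(3/2) = 2.03×10⁻³ m³.
B = (4π×10⁻⁷ × 6.25 × 0.01346) / (2 × 2.03×10⁻³) = 2.60×10⁻⁵ T.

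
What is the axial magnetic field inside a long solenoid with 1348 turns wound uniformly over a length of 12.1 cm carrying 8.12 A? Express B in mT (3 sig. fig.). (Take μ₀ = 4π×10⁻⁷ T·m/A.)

B ≈ 114 mT

Inside a long solenoid, B = μ₀nI with n = 1.114×10⁴ turns/m.
B = 4π×10⁻⁷ × 1.114×10⁴ × 8.12 = 0.114 T.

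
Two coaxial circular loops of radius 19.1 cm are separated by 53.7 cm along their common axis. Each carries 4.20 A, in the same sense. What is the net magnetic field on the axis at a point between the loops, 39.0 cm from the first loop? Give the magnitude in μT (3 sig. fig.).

Each loop contributes B = μ₀IR²/[2(R²+z²)^(3/2)] on the axis, with z measured from that loop.
Loop 1 (z = 0.39 m): B₁ = 1.18×10⁻⁶ T. Loop 2 (z = 0.147 m): B₂ = 6.88×10⁻⁶ T.
The fields add: B = B₁ + B₂ = 8.05×10⁻⁶ T.

B ≈ 8.05 μT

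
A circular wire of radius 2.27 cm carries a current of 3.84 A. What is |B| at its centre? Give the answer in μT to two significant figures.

B ≈ 110 μT

At the centre of a circular loop the Biot–Savart law gives B = μ₀I/(2R).
B = (4π×10⁻⁷ × 3.84) / (2 × 0.0227) = 1.06×10⁻⁴ T.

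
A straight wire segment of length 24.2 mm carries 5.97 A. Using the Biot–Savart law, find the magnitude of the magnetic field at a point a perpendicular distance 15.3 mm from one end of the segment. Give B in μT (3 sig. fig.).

B ≈ 33.0 μT

For a finite straight segment, B = (μ₀I/4πd)(sinθ₁ + sinθ₂), where θ₁, θ₂ are the angles from the perpendicular to each end.
The perpendicular foot is at one end, so the two end-offsets along the wire are 0 and L = 0.0242 m.
sinθ₁ = 0/√(0²+0.0153²) = 0.0000; sinθ₂ = 0.0242/√(0.0242²+0.0153²) = 0.8452.
B = (4π×10⁻⁷ × 5.97) / (4π × 0.0153) × (0.0000 + 0.8452) = 3.30×10⁻⁵ T.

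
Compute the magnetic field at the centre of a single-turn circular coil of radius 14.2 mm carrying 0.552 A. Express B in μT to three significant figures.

At the centre of a circular loop the Biot–Savart law gives B = μ₀I/(2R).
B = (4π×10⁻⁷ × 0.552) / (2 × 0.0142) = 2.44×10⁻⁵ T.

B ≈ 24.4 μT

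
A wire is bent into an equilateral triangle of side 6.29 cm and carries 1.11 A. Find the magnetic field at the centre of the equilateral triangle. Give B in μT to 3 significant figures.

B ≈ 31.8 μT

Each side is a finite straight segment at perpendicular distance d = a/(2 tan(π/3)) = 0.01816 m from the centre, with end-angles ±π/3.
One side contributes B₁ = (μ₀I/4πd)·2 sin(π/3) = 1.06×10⁻⁵ T.
All 3 sides add in the same direction: B = 3 × 1.06×10⁻⁵ = 3.18×10⁻⁵ T.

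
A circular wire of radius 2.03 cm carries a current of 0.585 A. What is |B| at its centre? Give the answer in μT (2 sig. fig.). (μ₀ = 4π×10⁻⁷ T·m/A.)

At the centre of a circular loop the Biot–Savart law gives B = μ₀I/(2R).
B = (4π×10⁻⁷ × 0.585) / (2 × 0.0203) = 1.81×10⁻⁵ T.

B ≈ 18 μT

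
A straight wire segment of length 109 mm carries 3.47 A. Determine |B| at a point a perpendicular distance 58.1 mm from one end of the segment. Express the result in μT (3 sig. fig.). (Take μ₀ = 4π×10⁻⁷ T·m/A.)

For a finite straight segment, B = (μ₀I/4πd)(sinθ₁ + sinθ₂), where θ₁, θ₂ are the angles from the perpendicular to each end.
The perpendicular foot is at one end, so the two end-offsets along the wire are 0 and L = 0.109 m.
sinθ₁ = 0/√(0²+0.0581²) = 0.0000; sinθ₂ = 0.109/√(0.109²+0.0581²) = 0.8825.
B = (4π×10⁻⁷ × 3.47) / (4π × 0.0581) × (0.0000 + 0.8825) = 5.27×10⁻⁶ T.

B ≈ 5.27 μT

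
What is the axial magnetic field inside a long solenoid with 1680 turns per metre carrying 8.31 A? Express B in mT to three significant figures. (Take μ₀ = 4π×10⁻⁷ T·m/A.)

B ≈ 17.5 mT

Inside a long solenoid, B = μ₀nI with n = 1680 turns/m.
B = 4π×10⁻⁷ × 1680 × 8.31 = 1.75×10⁻² T.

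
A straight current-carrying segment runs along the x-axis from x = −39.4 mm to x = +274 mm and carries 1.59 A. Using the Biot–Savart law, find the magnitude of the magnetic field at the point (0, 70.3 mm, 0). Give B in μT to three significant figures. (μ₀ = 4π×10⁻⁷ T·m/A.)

For a finite straight segment, B = (μ₀I/4πd)(sinθ₁ + sinθ₂), where θ₁, θ₂ are the angles from the perpendicular to each end.
The perpendicular distance is d = 0.0703 m; the end-offsets along the wire are a = 0.0394 m and b = 0.274 m.
sinθ₁ = 0.0394/√(0.0394²+0.0703²) = 0.4889; sinθ₂ = 0.274/√(0.274²+0.0703²) = 0.9686.
B = (4π×10⁻⁷ × 1.59) / (4π × 0.0703) × (0.4889 + 0.9686) = 3.30×10⁻⁶ T.

B ≈ 3.30 μT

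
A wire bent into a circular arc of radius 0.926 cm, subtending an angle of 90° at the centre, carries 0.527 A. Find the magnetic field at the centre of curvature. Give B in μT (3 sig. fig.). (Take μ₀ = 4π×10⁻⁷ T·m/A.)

B ≈ 8.94 μT

The Biot–Savart field of a circular arc at its centre is B = μ₀Iφ/(4πR), with φ = 1.571 rad.
B = (4π×10⁻⁷ × 0.527 × 1.571) / (4π × 0.00926) = 8.94×10⁻⁶ T.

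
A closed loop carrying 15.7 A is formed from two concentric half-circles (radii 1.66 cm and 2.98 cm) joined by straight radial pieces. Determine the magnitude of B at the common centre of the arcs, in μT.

The radial connectors point toward the centre, so dl × r̂ = 0 and they contribute nothing.
Each semicircle gives μ₀I/(4R): inner arc 2.97×10⁻⁴ T, outer arc 1.66×10⁻⁴ T.
The two arcs carry current in opposite angular senses, so their fields oppose: B = |2.97×10⁻⁴ − 1.66×10⁻⁴| = 1.32×10⁻⁴ T.

B ≈ 132 μT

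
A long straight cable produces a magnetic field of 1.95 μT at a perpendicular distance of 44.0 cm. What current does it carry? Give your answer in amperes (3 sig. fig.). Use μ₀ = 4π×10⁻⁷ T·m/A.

I ≈ 4.29 A

For a long straight wire B = μ₀I/(2πd), so I = 2πdB/μ₀.
I = 2π × 0.44 × 1.95×10⁻⁶ / (4π×10⁻⁷) = 4.29 A.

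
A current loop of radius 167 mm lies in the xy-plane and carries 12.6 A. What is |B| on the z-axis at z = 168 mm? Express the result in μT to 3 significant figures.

B ≈ 16.6 μT

On the axis of a circular loop, B = μ₀IR² / [2(R²+z²)^(3/2)].
R² + z² = (0.167)² + (0.168)² = 0.05611 m², and (R²+z²)^(3/2) = 1.33×10⁻² m³.
B = (4π×10⁻⁷ × 12.6 × 0.02789) / (2 × 1.33×10⁻²) = 1.66×10⁻⁵ T.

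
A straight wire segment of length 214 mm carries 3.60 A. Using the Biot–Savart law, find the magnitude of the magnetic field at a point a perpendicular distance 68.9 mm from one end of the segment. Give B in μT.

B ≈ 4.97 μT

For a finite straight segment, B = (μ₀I/4πd)(sinθ₁ + sinθ₂), where θ₁, θ₂ are the angles from the perpendicular to each end.
The perpendicular foot is at one end, so the two end-offsets along the wire are 0 and L = 0.214 m.
sinθ₁ = 0/√(0²+0.0689²) = 0.0000; sinθ₂ = 0.214/√(0.214²+0.0689²) = 0.9519.
B = (4π×10⁻⁷ × 3.60) / (4π × 0.0689) × (0.0000 + 0.9519) = 4.97×10⁻⁶ T.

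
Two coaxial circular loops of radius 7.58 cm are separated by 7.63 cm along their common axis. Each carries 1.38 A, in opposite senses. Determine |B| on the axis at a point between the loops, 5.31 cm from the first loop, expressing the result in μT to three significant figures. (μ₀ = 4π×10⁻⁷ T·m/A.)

Each loop contributes B = μ₀IR²/[2(R²+z²)^(3/2)] on the axis, with z measured from that loop.
Loop 1 (z = 0.0531 m): B₁ = 6.28×10⁻⁶ T. Loop 2 (z = 0.0232 m): B₂ = 1.00×10⁻⁵ T.
The fields oppose: B = |B₁ − B₂| = 3.72×10⁻⁶ T.

B ≈ 3.72 μT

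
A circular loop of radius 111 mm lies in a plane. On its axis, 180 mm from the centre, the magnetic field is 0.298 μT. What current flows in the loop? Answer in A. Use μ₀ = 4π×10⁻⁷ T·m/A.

On the axis of a loop, B = μ₀IR²/[2(R²+z²)^(3/2)], so I = 2B(R²+z²)^(3/2)/(μ₀R²).
R² + z² = 0.01232 + 0.0324 = 0.04472 m²; raised to 3/2 gives 9.46×10⁻³ m³.
I = 2 × 2.98×10⁻⁷ × 9.46×10⁻³ / (1.26×10⁻⁶ × 0.01232) = 0.364 A.

I ≈ 0.364 A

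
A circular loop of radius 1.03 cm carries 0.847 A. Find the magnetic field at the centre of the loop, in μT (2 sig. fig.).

B ≈ 52 μT

At the centre of a circular loop the Biot–Savart law gives B = μ₀I/(2R).
B = (4π×10⁻⁷ × 0.847) / (2 × 0.0103) = 5.17×10⁻⁵ T.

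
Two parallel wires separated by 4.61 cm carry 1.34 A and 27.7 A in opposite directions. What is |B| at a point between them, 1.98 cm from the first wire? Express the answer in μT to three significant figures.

B ≈ 224 μT

Each long wire gives B = μ₀I/(2πd). Distances are d₁ = 0.0198 m and d₂ = 0.0263 m.
B₁ = 1.35×10⁻⁵ T, B₂ = 2.11×10⁻⁴ T.
Between antiparallel currents both contributions point the same way, so they add. B = B₁ + B₂ = 1.35×10⁻⁵ + 2.11×10⁻⁴ = 2.24×10⁻⁴ T.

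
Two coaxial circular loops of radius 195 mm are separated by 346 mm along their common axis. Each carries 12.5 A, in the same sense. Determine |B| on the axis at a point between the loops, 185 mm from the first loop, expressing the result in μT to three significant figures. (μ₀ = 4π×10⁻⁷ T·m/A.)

Each loop contributes B = μ₀IR²/[2(R²+z²)^(3/2)] on the axis, with z measured from that loop.
Loop 1 (z = 0.185 m): B₁ = 1.54×10⁻⁵ T. Loop 2 (z = 0.161 m): B₂ = 1.85×10⁻⁵ T.
The fields add: B = B₁ + B₂ = 3.38×10⁻⁵ T.

B ≈ 33.8 μT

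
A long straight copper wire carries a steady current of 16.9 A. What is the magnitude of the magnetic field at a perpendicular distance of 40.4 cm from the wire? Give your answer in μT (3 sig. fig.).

For an infinitely long straight wire, B = μ₀I/(2πd).
B = (4π×10⁻⁷ × 16.9) / (2π × 0.404) = 8.37×10⁻⁶ T.

B ≈ 8.37 μT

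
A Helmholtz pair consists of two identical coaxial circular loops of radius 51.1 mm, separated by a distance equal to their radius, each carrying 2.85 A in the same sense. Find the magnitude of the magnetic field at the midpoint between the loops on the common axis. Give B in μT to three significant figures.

B ≈ 50.1 μT

Each loop contributes B = μ₀IR²/[2(R²+z²)^(3/2)] on the axis, with z measured from that loop.
Loop 1 (z = 0.02555 m): B₁ = 2.51×10⁻⁵ T. Loop 2 (z = 0.02555 m): B₂ = 2.51×10⁻⁵ T.
The fields add: B = B₁ + B₂ = 5.01×10⁻⁵ T.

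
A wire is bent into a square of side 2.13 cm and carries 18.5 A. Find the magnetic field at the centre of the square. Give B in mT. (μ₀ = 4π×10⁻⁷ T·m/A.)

Each side is a finite straight segment at perpendicular distance d = a/(2 tan(π/4)) = 0.01065 m from the centre, with end-angles ±π/4.
One side contributes B₁ = (μ₀I/4πd)·2 sin(π/4) = 2.46×10⁻⁴ T.
All 4 sides add in the same direction: B = 4 × 2.46×10⁻⁴ = 9.83×10⁻⁴ T.

B ≈ 0.983 mT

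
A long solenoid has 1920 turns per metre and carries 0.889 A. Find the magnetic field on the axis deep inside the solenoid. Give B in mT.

B ≈ 2.14 mT

Inside a long solenoid, B = μ₀nI with n = 1920 turns/m.
B = 4π×10⁻⁷ × 1920 × 0.889 = 2.14×10⁻³ T.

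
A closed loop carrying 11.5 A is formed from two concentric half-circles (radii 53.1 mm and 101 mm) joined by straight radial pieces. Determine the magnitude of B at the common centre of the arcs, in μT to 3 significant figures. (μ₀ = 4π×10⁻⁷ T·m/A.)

B ≈ 32.3 μT

The radial connectors point toward the centre, so dl × r̂ = 0 and they contribute nothing.
Each semicircle gives μ₀I/(4R): inner arc 6.80×10⁻⁵ T, outer arc 3.58×10⁻⁵ T.
The two arcs carry current in opposite angular senses, so their fields oppose: B = |6.80×10⁻⁵ − 3.58×10⁻⁵| = 3.23×10⁻⁵ T.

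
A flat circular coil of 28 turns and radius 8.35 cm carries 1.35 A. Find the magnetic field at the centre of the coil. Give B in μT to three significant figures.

For an N-turn flat coil, B = Nμ₀I/(2R) with R = 0.0835 m.
B = 28 × 1.02×10⁻⁵ T = 2.84×10⁻⁴ T.

B ≈ 284 μT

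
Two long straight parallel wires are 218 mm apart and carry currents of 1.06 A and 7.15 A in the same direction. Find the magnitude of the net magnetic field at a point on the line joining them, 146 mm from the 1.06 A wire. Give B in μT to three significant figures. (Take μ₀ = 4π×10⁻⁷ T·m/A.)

B ≈ 18.4 μT

Each long wire gives B = μ₀I/(2πd). Distances are d₁ = 0.146 m and d₂ = 0.072 m.
B₁ = 1.45×10⁻⁶ T, B₂ = 1.99×10⁻⁵ T.
Between parallel currents the two contributions point in opposite directions, so they subtract. B = |B₁ − B₂| = |1.45×10⁻⁶ − 1.99×10⁻⁵| = 1.84×10⁻⁵ T.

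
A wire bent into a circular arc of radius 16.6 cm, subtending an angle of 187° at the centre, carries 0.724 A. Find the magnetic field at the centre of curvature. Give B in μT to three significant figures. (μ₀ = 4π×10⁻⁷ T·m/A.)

B ≈ 1.42 μT

The Biot–Savart field of a circular arc at its centre is B = μ₀Iφ/(4πR), with φ = 3.264 rad.
B = (4π×10⁻⁷ × 0.724 × 3.264) / (4π × 0.166) = 1.42×10⁻⁶ T.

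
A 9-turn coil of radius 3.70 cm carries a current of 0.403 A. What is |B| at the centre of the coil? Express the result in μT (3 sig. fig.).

B ≈ 61.6 μT

For an N-turn flat coil, B = Nμ₀I/(2R) with R = 0.037 m.
B = 9 × 6.84×10⁻⁶ T = 6.16×10⁻⁵ T.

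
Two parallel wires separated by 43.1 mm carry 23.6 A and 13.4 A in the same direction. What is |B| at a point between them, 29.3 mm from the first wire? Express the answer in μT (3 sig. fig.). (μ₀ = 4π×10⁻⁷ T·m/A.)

Each long wire gives B = μ₀I/(2πd). Distances are d₁ = 0.0293 m and d₂ = 0.0138 m.
B₁ = 1.61×10⁻⁴ T, B₂ = 1.94×10⁻⁴ T.
Between parallel currents the two contributions point in opposite directions, so they subtract. B = |B₁ − B₂| = |1.61×10⁻⁴ − 1.94×10⁻⁴| = 3.31×10⁻⁵ T.

B ≈ 33.1 μT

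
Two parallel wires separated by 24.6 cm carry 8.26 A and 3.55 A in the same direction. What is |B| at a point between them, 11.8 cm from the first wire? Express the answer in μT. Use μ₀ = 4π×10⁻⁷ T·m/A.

B ≈ 8.45 μT

Each long wire gives B = μ₀I/(2πd). Distances are d₁ = 0.118 m and d₂ = 0.128 m.
B₁ = 1.40×10⁻⁵ T, B₂ = 5.55×10⁻⁶ T.
Between parallel currents the two contributions point in opposite directions, so they subtract. B = |B₁ − B₂| = |1.40×10⁻⁵ − 5.55×10⁻⁶| = 8.45×10⁻⁶ T.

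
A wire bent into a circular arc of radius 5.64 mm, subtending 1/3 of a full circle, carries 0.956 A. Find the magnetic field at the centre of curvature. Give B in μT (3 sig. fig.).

B ≈ 35.5 μT

The Biot–Savart field of a circular arc at its centre is B = μ₀Iφ/(4πR), with φ = 2.094 rad.
B = (4π×10⁻⁷ × 0.956 × 2.094) / (4π × 0.00564) = 3.55×10⁻⁵ T.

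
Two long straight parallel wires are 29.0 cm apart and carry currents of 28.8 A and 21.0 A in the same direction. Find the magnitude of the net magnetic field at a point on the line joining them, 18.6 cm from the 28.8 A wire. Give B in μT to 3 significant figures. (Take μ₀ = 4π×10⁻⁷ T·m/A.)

Each long wire gives B = μ₀I/(2πd). Distances are d₁ = 0.186 m and d₂ = 0.104 m.
B₁ = 3.10×10⁻⁵ T, B₂ = 4.04×10⁻⁵ T.
Between parallel currents the two contributions point in opposite directions, so they subtract. B = |B₁ − B₂| = |3.10×10⁻⁵ − 4.04×10⁻⁵| = 9.42×10⁻⁶ T.

B ≈ 9.42 μT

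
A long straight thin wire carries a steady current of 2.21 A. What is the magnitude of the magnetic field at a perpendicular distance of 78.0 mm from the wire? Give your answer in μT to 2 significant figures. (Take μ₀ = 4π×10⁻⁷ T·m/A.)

For an infinitely long straight wire, B = μ₀I/(2πd).
B = (4π×10⁻⁷ × 2.21) / (2π × 0.078) = 5.67×10⁻⁶ T.

B ≈ 5.7 μT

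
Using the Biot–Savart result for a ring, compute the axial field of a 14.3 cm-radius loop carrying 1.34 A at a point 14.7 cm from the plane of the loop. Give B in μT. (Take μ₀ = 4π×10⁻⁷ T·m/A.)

On the axis of a circular loop, B = μ₀IR² / [2(R²+z²)^(3/2)].
R² + z² = (0.143)² + (0.147)² = 0.04206 m², and (R²+z²)^(3/2) = 8.63×10⁻³ m³.
B = (4π×10⁻⁷ × 1.34 × 0.02045) / (2 × 8.63×10⁻³) = 2.00×10⁻⁶ T.

B ≈ 2.00 μT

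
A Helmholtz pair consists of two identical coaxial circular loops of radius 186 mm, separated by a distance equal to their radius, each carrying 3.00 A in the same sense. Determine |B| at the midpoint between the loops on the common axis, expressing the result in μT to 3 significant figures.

B ≈ 14.5 μT

Each loop contributes B = μ₀IR²/[2(R²+z²)^(3/2)] on the axis, with z measured from that loop.
Loop 1 (z = 0.093 m): B₁ = 7.25×10⁻⁶ T. Loop 2 (z = 0.093 m): B₂ = 7.25×10⁻⁶ T.
The fields add: B = B₁ + B₂ = 1.45×10⁻⁵ T.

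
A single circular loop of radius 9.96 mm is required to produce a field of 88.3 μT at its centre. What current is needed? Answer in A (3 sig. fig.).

At the centre of a circular loop B = μ₀I/(2R), so I = 2RB/μ₀.
With R = 0.00996 m, I = 2 × 0.00996 × 8.83×10⁻⁵ / (4π×10⁻⁷) = 1.40 A.

I ≈ 1.40 A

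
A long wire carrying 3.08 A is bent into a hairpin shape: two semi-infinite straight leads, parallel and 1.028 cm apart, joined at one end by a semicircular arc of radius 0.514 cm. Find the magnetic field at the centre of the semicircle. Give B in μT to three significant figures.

B ≈ 308 μT

The semicircular arc contributes B_arc = μ₀I·π/(4πR) = μ₀I/(4R) = 1.88×10⁻⁴ T.
Each semi-infinite lead is at perpendicular distance R = 0.00514 m from the centre, with the perpendicular foot at its near end, so it contributes μ₀I/(4πR); both point the same way, together 1.20×10⁻⁴ T.
Arc and leads all point the same direction: B = 1.88×10⁻⁴ + 1.20×10⁻⁴ = 3.08×10⁻⁴ T.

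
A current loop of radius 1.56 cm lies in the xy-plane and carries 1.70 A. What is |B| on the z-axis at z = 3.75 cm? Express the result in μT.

B ≈ 3.88 μT

On the axis of a circular loop, B = μ₀IR² / [2(R²+z²)^(3/2)].
R² + z² = (0.0156)² + (0.0375)² = 0.00165 m², and (R²+z²)^(3/2) = 6.70×10⁻⁵ m³.
B = (4π×10⁻⁷ × 1.70 × 0.0002434) / (2 × 6.70×10⁻⁵) = 3.88×10⁻⁶ T.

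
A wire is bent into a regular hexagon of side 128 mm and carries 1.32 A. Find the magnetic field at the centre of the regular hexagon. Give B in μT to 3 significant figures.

Each side is a finite straight segment at perpendicular distance d = a/(2 tan(π/6)) = 0.1109 m from the centre, with end-angles ±π/6.
One side contributes B₁ = (μ₀I/4πd)·2 sin(π/6) = 1.19×10⁻⁶ T.
All 6 sides add in the same direction: B = 6 × 1.19×10⁻⁶ = 7.14×10⁻⁶ T.

B ≈ 7.14 μT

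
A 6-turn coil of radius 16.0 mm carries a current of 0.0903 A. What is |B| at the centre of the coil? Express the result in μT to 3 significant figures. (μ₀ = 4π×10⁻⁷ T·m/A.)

B ≈ 21.3 μT

For an N-turn flat coil, B = Nμ₀I/(2R) with R = 0.016 m.
B = 6 × 3.55×10⁻⁶ T = 2.13×10⁻⁵ T.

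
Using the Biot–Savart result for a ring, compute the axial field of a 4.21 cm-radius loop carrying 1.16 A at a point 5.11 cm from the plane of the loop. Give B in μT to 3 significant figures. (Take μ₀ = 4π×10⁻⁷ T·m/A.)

On the axis of a circular loop, B = μ₀IR² / [2(R²+z²)^(3/2)].
R² + z² = (0.0421)² + (0.0511)² = 0.004384 m², and (R²+z²)^(3/2) = 2.90×10⁻⁴ m³.
B = (4π×10⁻⁷ × 1.16 × 0.001772) / (2 × 2.90×10⁻⁴) = 4.45×10⁻⁶ T.

B ≈ 4.45 μT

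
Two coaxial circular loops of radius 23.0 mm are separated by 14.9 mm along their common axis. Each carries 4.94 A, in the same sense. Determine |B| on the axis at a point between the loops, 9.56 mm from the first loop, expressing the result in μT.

B ≈ 231 μT

Each loop contributes B = μ₀IR²/[2(R²+z²)^(3/2)] on the axis, with z measured from that loop.
Loop 1 (z = 0.00956 m): B₁ = 1.06×10⁻⁴ T. Loop 2 (z = 0.00534 m): B₂ = 1.25×10⁻⁴ T.
The fields add: B = B₁ + B₂ = 2.31×10⁻⁴ T.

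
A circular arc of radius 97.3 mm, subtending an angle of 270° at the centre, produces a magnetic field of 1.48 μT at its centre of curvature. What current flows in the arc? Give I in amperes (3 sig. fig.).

For a circular arc, B = μ₀Iφ/(4πR) with φ in radians; here φ = 4.712 rad.
So I = 4πRB/(μ₀φ) = 4π × 0.0973 × 1.48×10⁻⁶ / (4π×10⁻⁷ × 4.712) = 0.306 A.

I ≈ 0.306 A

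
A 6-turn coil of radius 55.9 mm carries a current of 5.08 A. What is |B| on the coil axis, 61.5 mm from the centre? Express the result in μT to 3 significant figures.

B ≈ 104 μT

For an N-turn flat coil, B = Nμ₀IR²/[2(R²+z²)^(3/2)] with R = 0.0559 m, z = 0.0615 m.
B = 6 × 1.74×10⁻⁵ T = 1.04×10⁻⁴ T.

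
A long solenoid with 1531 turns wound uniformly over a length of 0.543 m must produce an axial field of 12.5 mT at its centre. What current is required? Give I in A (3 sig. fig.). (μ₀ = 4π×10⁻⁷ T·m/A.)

Inside a long solenoid B = μ₀nI with n = 2820 m⁻¹, so I = B/(μ₀n).
I = 1.25×10⁻² / (4π×10⁻⁷ × 2820) = 3.53 A.

I ≈ 3.53 A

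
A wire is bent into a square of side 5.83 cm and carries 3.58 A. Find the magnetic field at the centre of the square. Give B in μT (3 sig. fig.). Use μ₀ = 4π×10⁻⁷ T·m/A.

B ≈ 69.5 μT

Each side is a finite straight segment at perpendicular distance d = a/(2 tan(π/4)) = 0.02915 m from the centre, with end-angles ±π/4.
One side contributes B₁ = (μ₀I/4πd)·2 sin(π/4) = 1.74×10⁻⁵ T.
All 4 sides add in the same direction: B = 4 × 1.74×10⁻⁵ = 6.95×10⁻⁵ T.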